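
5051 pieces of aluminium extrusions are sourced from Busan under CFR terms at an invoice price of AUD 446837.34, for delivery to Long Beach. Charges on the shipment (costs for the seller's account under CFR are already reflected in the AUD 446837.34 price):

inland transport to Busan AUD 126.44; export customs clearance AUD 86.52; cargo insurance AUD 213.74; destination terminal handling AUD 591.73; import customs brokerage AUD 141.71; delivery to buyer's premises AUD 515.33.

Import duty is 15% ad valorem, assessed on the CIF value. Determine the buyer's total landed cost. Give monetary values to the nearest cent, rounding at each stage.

Total landed cost: AUD 515357.51

CFR: the seller pays costs through ocean freight to the destination port, but not insurance.
Already in the invoice (seller's account under CFR): inland to port, export clearance — exclude.
CIF value = CFR price + insurance = 446837.34 + 213.74 = 447051.08
Import duty = 447051.08 × 15% = 67057.66
Buyer bears: insurance 213.74 + destination terminal 591.73 + brokerage 141.71 + delivery 515.33 + duty 67057.66 = 68520.17
Landed cost = invoice 446837.34 + 68520.17 = 515357.51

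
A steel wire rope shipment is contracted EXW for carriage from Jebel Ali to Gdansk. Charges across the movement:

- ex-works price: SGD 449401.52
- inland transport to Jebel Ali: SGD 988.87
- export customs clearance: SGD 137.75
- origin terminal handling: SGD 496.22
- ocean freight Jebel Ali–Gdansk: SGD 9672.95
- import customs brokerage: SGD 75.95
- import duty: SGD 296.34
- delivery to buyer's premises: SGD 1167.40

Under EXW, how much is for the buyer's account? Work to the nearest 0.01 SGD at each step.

EXW: the seller makes goods available at their premises; the buyer bears all onward costs.
Seller's account: goods 449401.52 = 449401.52
Buyer's account: inland to port 988.87 + export clearance 137.75 + origin terminal 496.22 + freight 9672.95 + brokerage 75.95 + duty 296.34 + delivery 1167.40 = 12835.48

Buyer's account: SGD 12835.48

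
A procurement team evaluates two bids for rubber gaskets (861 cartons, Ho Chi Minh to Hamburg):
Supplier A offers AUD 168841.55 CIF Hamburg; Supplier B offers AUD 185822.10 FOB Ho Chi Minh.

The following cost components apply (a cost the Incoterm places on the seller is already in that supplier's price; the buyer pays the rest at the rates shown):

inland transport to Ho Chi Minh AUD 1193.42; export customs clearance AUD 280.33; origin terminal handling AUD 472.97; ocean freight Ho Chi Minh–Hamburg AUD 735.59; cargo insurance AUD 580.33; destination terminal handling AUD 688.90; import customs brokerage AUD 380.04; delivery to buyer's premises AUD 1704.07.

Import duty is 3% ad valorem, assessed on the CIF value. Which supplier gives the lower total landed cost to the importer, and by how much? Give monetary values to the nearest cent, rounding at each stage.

Supplier A is cheaper by AUD 18845.36

Supplier A (CIF):
The CIF price already equals the CIF value: 168841.55
Import duty = 168841.55 × 3% = 5065.25
Buyer bears (A): 688.90 + 380.04 + 1704.07 = 2773.01
Landed cost (A) = invoice 168841.55 + 2773.01 + duty 5065.25 = 176679.81
Supplier B (FOB):
CIF value = FOB price + freight + insurance = 185822.10 + 735.59 + 580.33 = 187138.02
Import duty = 187138.02 × 3% = 5614.14
Buyer bears (B): 735.59 + 580.33 + 688.90 + 380.04 + 1704.07 = 4088.93
Landed cost (B) = invoice 185822.10 + 4088.93 + duty 5614.14 = 195525.17
Difference = |176679.81 − 195525.17| = 18845.36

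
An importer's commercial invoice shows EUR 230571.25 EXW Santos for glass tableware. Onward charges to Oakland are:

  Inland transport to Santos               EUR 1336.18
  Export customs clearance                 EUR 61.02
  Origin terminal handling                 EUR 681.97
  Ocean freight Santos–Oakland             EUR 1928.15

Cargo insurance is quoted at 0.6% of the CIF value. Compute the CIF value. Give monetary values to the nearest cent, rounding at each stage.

Let C be the CIF value. C = EXW price + pre-shipment costs + freight + 0.6% × C
C − 0.6% × C = 230571.25 + 1336.18 + 61.02 + 681.97 + 1928.15
0.994 × C = 234578.57
C = 234578.57 / 0.994 = 235994.54
Insurance premium = 0.6% × 235994.54 = 1415.97

CIF value: EUR 235994.54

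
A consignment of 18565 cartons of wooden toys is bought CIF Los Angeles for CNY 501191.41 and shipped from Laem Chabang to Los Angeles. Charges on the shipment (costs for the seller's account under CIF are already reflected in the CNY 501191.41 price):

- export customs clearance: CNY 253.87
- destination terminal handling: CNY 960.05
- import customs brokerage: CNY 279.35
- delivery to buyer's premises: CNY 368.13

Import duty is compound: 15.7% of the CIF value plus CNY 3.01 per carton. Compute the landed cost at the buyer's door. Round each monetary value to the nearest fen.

Total landed cost: CNY 637366.64

CIF: the seller pays costs through ocean freight and marine insurance to the destination port.
Already in the invoice (seller's account under CIF): export clearance — exclude.
The CIF price already equals the CIF value: 501191.41
Ad valorem component: 501191.41 × 15.7% = 78687.05
Specific component: 18565 × 3.01 = 55880.65
Import duty = 78687.05 + 55880.65 = 134567.70
Buyer bears: destination terminal 960.05 + brokerage 279.35 + delivery 368.13 + duty 134567.70 = 136175.23
Landed cost = invoice 501191.41 + 136175.23 = 637366.64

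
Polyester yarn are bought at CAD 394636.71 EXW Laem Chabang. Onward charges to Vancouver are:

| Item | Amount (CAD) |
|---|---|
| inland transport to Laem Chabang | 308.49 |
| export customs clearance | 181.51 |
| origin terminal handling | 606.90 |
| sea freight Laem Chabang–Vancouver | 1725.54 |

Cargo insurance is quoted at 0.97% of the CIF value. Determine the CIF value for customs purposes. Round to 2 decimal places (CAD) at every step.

CIF value: CAD 401352.27

Let C be the CIF value. C = EXW price + pre-shipment costs + freight + 0.97% × C
C − 0.97% × C = 394636.71 + 308.49 + 181.51 + 606.90 + 1725.54
0.9903 × C = 397459.15
C = 397459.15 / 0.9903 = 401352.27
Insurance premium = 0.97% × 401352.27 = 3893.12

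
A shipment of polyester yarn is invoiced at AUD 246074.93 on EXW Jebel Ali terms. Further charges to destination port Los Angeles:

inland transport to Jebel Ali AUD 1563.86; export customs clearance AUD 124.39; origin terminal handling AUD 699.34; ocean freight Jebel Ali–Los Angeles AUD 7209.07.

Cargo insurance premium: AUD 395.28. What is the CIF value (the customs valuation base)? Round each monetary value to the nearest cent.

CIF value: AUD 256066.87

CIF = EXW price + pre-shipment costs + freight + insurance
CIF = 246074.93 + 1563.86 + 124.39 + 699.34 + 7209.07 + 395.28 = 256066.87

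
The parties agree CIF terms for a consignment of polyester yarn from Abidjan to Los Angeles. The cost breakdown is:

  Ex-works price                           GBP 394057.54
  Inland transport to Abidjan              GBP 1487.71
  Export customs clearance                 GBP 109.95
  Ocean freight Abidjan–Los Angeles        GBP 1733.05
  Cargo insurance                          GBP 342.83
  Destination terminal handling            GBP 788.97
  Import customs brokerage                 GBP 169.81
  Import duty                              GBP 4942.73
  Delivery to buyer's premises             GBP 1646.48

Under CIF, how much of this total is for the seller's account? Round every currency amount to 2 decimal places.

CIF: the seller pays costs through ocean freight and marine insurance to the destination port.
Seller's account: goods 394057.54 + inland to port 1487.71 + export clearance 109.95 + freight 1733.05 + insurance 342.83 = 397731.08
Buyer's account: destination terminal 788.97 + brokerage 169.81 + duty 4942.73 + delivery 1646.48 = 7547.99

Seller's account: GBP 397731.08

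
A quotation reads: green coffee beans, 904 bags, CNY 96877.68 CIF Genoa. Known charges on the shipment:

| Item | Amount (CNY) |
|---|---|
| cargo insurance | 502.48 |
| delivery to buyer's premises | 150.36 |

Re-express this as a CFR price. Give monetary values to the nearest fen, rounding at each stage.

Not relevant to the conversion: delivery — on the buyer under both terms; not part of either seller's price.
From CIF to CFR, the seller no longer bears: insurance.
CFR price = 96877.68 − 502.48 = 96375.20

CFR price: CNY 96375.20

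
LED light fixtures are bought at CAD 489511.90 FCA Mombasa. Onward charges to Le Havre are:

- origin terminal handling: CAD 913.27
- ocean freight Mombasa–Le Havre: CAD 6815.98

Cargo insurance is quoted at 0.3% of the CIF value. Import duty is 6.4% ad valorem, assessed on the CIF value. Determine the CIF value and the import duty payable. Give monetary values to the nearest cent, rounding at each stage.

CIF value: CAD 498737.36; import duty: CAD 31919.19

Let C be the CIF value. C = FCA price + pre-shipment costs + freight + 0.3% × C
C − 0.3% × C = 489511.90 + 913.27 + 6815.98
0.997 × C = 497241.15
C = 497241.15 / 0.997 = 498737.36
Insurance premium = 0.3% × 498737.36 = 1496.21
Import duty = 498737.36 × 6.4% = 31919.19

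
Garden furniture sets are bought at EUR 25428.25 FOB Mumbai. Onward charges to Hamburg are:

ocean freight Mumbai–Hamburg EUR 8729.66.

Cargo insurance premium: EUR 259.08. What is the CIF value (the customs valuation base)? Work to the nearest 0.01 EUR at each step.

CIF value: EUR 34416.99

CIF = FOB price + freight + insurance
CIF = 25428.25 + 8729.66 + 259.08 = 34416.99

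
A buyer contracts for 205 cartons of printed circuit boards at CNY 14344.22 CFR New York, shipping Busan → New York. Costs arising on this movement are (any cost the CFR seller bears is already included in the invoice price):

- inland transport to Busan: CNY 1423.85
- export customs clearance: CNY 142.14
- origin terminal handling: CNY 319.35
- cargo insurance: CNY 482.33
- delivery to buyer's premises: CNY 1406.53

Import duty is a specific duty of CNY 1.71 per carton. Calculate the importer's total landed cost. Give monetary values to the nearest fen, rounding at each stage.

Total landed cost: CNY 16583.63

CFR: the seller pays costs through ocean freight to the destination port, but not insurance.
Already in the invoice (seller's account under CFR): inland to port, export clearance, origin terminal — exclude.
CIF value = CFR price + insurance = 14344.22 + 482.33 = 14826.55
Import duty = 205 × 1.71 = 350.55
Buyer bears: insurance 482.33 + delivery 1406.53 + duty 350.55 = 2239.41
Landed cost = invoice 14344.22 + 2239.41 = 16583.63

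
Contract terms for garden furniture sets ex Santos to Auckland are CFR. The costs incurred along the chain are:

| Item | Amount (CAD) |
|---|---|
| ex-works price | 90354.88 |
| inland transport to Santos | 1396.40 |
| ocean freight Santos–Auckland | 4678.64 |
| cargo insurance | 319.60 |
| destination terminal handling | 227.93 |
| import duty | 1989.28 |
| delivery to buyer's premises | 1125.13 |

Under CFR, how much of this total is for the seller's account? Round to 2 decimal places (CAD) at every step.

Seller's account: CAD 96429.92

CFR: the seller pays costs through ocean freight to the destination port, but not insurance.
Seller's account: goods 90354.88 + inland to port 1396.40 + freight 4678.64 = 96429.92
Buyer's account: insurance 319.60 + destination terminal 227.93 + duty 1989.28 + delivery 1125.13 = 3661.94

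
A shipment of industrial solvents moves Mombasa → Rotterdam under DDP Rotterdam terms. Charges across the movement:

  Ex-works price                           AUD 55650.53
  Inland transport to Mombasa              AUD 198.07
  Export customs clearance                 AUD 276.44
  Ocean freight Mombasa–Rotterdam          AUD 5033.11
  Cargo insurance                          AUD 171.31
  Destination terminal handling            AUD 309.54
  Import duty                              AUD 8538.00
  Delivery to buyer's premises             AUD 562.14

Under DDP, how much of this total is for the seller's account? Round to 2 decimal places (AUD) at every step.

DDP: the seller bears all costs including import duty.
Seller's account: goods 55650.53 + inland to port 198.07 + export clearance 276.44 + freight 5033.11 + insurance 171.31 + destination terminal 309.54 + duty 8538.00 + delivery 562.14 = 70739.14
Buyer's account: 0.00

Seller's account: AUD 70739.14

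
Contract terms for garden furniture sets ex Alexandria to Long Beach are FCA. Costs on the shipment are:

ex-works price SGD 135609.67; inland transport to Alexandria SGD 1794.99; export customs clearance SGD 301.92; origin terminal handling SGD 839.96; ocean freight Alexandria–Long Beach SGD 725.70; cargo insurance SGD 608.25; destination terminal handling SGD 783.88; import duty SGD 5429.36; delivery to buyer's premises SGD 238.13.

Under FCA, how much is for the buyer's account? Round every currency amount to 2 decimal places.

Buyer's account: SGD 8625.28

FCA: the seller delivers export-cleared goods to the carrier; the buyer bears costs from that point.
Seller's account: goods 135609.67 + inland to port 1794.99 + export clearance 301.92 = 137706.58
Buyer's account: origin terminal 839.96 + freight 725.70 + insurance 608.25 + destination terminal 783.88 + duty 5429.36 + delivery 238.13 = 8625.28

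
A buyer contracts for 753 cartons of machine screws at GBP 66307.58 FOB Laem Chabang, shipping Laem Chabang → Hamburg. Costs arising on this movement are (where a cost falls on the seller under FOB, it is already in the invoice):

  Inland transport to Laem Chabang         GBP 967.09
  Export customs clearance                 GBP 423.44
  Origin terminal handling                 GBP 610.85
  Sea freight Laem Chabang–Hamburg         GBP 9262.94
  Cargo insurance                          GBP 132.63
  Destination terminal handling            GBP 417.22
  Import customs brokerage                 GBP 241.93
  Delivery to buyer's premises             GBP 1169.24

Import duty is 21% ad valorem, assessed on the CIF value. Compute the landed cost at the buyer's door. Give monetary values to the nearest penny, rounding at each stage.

Total landed cost: GBP 93429.20

FOB: the seller bears costs until goods are on board at the origin port; the buyer bears freight, insurance and all costs thereafter.
Already in the invoice (seller's account under FOB): inland to port, export clearance, origin terminal — exclude.
CIF value = FOB price + freight + insurance = 66307.58 + 9262.94 + 132.63 = 75703.15
Import duty = 75703.15 × 21% = 15897.66
Buyer bears: freight 9262.94 + insurance 132.63 + destination terminal 417.22 + brokerage 241.93 + delivery 1169.24 + duty 15897.66 = 27121.62
Landed cost = invoice 66307.58 + 27121.62 = 93429.20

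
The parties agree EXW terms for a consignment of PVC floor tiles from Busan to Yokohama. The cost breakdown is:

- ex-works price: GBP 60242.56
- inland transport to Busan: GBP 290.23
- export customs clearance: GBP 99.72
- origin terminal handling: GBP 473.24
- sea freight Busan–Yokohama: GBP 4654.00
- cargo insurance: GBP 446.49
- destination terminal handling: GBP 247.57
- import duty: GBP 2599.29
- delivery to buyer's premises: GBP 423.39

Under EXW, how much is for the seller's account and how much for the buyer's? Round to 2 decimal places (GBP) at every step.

Seller: GBP 60242.56; buyer: GBP 9233.93

EXW: the seller makes goods available at their premises; the buyer bears all onward costs.
Seller's account: goods 60242.56 = 60242.56
Buyer's account: inland to port 290.23 + export clearance 99.72 + origin terminal 473.24 + freight 4654.00 + insurance 446.49 + destination terminal 247.57 + duty 2599.29 + delivery 423.39 = 9233.93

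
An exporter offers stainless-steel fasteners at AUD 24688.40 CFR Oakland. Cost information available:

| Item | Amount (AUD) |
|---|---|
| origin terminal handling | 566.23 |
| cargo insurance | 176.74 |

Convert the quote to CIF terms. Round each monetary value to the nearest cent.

CIF price: AUD 24865.14

Not relevant to the conversion: origin terminal — on the seller under both CFR and CIF; already in the CFR price and stays in the CIF price.
From CFR to CIF, the seller additionally bears: insurance.
CIF price = 24688.40 + 176.74 = 24865.14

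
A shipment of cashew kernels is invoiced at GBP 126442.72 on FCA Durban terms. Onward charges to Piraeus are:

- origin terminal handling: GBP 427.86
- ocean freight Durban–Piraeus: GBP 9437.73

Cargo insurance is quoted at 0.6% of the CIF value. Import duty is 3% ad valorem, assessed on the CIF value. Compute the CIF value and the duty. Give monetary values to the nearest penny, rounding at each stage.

Let C be the CIF value. C = FCA price + pre-shipment costs + freight + 0.6% × C
C − 0.6% × C = 126442.72 + 427.86 + 9437.73
0.994 × C = 136308.31
C = 136308.31 / 0.994 = 137131.10
Insurance premium = 0.6% × 137131.10 = 822.79
Import duty = 137131.10 × 3% = 4113.93

CIF value: GBP 137131.10; import duty: GBP 4113.93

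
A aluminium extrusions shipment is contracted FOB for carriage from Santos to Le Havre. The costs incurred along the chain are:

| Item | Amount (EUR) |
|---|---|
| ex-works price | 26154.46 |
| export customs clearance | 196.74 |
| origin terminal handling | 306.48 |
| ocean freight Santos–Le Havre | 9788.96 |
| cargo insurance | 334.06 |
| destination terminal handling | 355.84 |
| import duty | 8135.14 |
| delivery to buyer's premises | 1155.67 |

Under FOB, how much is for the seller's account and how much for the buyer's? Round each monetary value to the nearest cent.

FOB: the seller bears costs until goods are on board at the origin port; the buyer bears freight, insurance and all costs thereafter.
Seller's account: goods 26154.46 + export clearance 196.74 + origin terminal 306.48 = 26657.68
Buyer's account: freight 9788.96 + insurance 334.06 + destination terminal 355.84 + duty 8135.14 + delivery 1155.67 = 19769.67

Seller: EUR 26657.68; buyer: EUR 19769.67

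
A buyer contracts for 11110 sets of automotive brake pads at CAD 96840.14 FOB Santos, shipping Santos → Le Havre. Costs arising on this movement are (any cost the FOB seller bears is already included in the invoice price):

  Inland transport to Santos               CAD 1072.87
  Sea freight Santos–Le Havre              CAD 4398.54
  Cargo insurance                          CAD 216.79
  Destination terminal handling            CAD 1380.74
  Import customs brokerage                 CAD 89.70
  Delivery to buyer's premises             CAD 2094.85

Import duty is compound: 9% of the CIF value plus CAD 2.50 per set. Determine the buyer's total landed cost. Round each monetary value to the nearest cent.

Total landed cost: CAD 141926.75

FOB: the seller bears costs until goods are on board at the origin port; the buyer bears freight, insurance and all costs thereafter.
Already in the invoice (seller's account under FOB): inland to port — exclude.
CIF value = FOB price + freight + insurance = 96840.14 + 4398.54 + 216.79 = 101455.47
Ad valorem component: 101455.47 × 9% = 9130.99
Specific component: 11110 × 2.50 = 27775.00
Import duty = 9130.99 + 27775.00 = 36905.99
Buyer bears: freight 4398.54 + insurance 216.79 + destination terminal 1380.74 + brokerage 89.70 + delivery 2094.85 + duty 36905.99 = 45086.61
Landed cost = invoice 96840.14 + 45086.61 = 141926.75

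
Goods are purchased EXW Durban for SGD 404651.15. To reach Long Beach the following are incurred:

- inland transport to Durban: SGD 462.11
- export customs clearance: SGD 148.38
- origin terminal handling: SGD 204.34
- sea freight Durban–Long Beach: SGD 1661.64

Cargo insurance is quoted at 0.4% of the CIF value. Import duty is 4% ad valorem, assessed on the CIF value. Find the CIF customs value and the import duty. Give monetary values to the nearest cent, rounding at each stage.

CIF value: SGD 408762.67; import duty: SGD 16350.51

Let C be the CIF value. C = EXW price + pre-shipment costs + freight + 0.4% × C
C − 0.4% × C = 404651.15 + 462.11 + 148.38 + 204.34 + 1661.64
0.996 × C = 407127.62
C = 407127.62 / 0.996 = 408762.67
Insurance premium = 0.4% × 408762.67 = 1635.05
Import duty = 408762.67 × 4% = 16350.51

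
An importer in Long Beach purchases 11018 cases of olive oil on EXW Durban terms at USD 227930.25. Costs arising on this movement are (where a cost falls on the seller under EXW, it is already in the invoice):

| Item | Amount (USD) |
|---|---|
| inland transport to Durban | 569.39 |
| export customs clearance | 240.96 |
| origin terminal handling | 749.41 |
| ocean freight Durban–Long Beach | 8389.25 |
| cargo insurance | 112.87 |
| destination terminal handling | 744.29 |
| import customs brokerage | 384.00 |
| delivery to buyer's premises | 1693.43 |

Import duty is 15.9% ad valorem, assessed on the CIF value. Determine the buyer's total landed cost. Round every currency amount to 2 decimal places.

Total landed cost: USD 278654.60

EXW: the seller makes goods available at their premises; the buyer bears all onward costs.
CIF value = EXW price + inland to port + export clearance + origin terminal + freight + insurance = 227930.25 + 569.39 + 240.96 + 749.41 + 8389.25 + 112.87 = 237992.13
Import duty = 237992.13 × 15.9% = 37840.75
Buyer bears: inland to port 569.39 + export clearance 240.96 + origin terminal 749.41 + freight 8389.25 + insurance 112.87 + destination terminal 744.29 + brokerage 384.00 + delivery 1693.43 + duty 37840.75 = 50724.35
Landed cost = invoice 227930.25 + 50724.35 = 278654.60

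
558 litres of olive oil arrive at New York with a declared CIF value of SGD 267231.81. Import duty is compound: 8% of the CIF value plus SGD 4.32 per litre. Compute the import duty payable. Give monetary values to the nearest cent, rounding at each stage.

Ad valorem component: 267231.81 × 8% = 21378.54
Specific component: 558 × 4.32 = 2410.56
Import duty = 21378.54 + 2410.56 = 23789.10

Import duty: SGD 23789.10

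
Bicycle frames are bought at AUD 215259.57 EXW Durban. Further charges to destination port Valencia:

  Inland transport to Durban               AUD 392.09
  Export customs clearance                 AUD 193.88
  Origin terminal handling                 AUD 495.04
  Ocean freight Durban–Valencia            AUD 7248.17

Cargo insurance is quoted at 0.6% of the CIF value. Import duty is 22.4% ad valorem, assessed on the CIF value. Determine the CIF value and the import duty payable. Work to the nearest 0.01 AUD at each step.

CIF value: AUD 224938.38; import duty: AUD 50386.20

Let C be the CIF value. C = EXW price + pre-shipment costs + freight + 0.6% × C
C − 0.6% × C = 215259.57 + 392.09 + 193.88 + 495.04 + 7248.17
0.994 × C = 223588.75
C = 223588.75 / 0.994 = 224938.38
Insurance premium = 0.6% × 224938.38 = 1349.63
Import duty = 224938.38 × 22.4% = 50386.20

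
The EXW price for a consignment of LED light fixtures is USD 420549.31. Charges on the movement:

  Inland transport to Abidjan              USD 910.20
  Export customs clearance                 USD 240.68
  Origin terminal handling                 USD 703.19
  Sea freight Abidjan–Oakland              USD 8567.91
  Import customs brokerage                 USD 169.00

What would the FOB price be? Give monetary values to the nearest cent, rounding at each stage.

Not relevant to the conversion: freight, brokerage — on the buyer under both terms; not part of either seller's price.
From EXW to FOB, the seller additionally bears: inland to port, export clearance, origin terminal.
FOB price = 420549.31 + 910.20 + 240.68 + 703.19 = 422403.38

FOB price: USD 422403.38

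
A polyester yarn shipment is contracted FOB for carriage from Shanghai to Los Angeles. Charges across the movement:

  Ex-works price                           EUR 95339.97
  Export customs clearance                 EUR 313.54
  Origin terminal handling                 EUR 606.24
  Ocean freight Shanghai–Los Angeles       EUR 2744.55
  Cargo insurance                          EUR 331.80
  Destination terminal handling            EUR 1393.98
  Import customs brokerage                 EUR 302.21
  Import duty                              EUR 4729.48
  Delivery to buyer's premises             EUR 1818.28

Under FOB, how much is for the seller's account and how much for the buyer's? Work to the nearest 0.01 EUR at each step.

FOB: the seller bears costs until goods are on board at the origin port; the buyer bears freight, insurance and all costs thereafter.
Seller's account: goods 95339.97 + export clearance 313.54 + origin terminal 606.24 = 96259.75
Buyer's account: freight 2744.55 + insurance 331.80 + destination terminal 1393.98 + brokerage 302.21 + duty 4729.48 + delivery 1818.28 = 11320.30

Seller: EUR 96259.75; buyer: EUR 11320.30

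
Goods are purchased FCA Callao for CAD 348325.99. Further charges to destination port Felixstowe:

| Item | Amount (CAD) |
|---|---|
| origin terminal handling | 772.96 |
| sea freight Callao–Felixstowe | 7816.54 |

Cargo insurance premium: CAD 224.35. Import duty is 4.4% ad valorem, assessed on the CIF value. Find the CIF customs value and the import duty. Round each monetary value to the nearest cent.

CIF = FCA price + pre-shipment costs + freight + insurance
CIF = 348325.99 + 772.96 + 7816.54 + 224.35 = 357139.84
Import duty = 357139.84 × 4.4% = 15714.15

CIF value: CAD 357139.84; import duty: CAD 15714.15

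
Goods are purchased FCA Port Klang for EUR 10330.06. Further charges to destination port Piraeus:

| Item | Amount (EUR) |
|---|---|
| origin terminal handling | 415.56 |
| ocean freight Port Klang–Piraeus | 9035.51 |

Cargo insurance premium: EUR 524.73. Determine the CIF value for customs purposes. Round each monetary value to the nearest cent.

CIF value: EUR 20305.86

CIF = FCA price + pre-shipment costs + freight + insurance
CIF = 10330.06 + 415.56 + 9035.51 + 524.73 = 20305.86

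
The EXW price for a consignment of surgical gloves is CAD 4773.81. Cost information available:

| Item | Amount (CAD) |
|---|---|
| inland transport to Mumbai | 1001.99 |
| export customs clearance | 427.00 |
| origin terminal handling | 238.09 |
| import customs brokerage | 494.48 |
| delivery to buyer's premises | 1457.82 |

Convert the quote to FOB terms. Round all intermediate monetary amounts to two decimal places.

Not relevant to the conversion: brokerage, delivery — on the buyer under both terms; not part of either seller's price.
From EXW to FOB, the seller additionally bears: inland to port, export clearance, origin terminal.
FOB price = 4773.81 + 1001.99 + 427.00 + 238.09 = 6440.89

FOB price: CAD 6440.89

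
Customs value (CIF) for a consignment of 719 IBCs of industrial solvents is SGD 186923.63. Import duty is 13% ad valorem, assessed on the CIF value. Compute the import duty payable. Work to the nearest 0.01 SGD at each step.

Import duty: SGD 24300.07

Import duty = 186923.63 × 13% = 24300.07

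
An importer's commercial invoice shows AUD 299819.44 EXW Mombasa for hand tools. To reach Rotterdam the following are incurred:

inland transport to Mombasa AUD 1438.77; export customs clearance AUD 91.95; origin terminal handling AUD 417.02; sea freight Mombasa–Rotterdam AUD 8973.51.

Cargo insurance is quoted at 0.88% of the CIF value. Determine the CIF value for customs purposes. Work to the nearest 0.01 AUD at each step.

CIF value: AUD 313499.49

Let C be the CIF value. C = EXW price + pre-shipment costs + freight + 0.88% × C
C − 0.88% × C = 299819.44 + 1438.77 + 91.95 + 417.02 + 8973.51
0.9912 × C = 310740.69
C = 310740.69 / 0.9912 = 313499.49
Insurance premium = 0.88% × 313499.49 = 2758.80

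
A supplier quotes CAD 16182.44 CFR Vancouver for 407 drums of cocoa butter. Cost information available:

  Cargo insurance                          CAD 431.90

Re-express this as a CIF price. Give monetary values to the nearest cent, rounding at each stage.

CIF price: CAD 16614.34

From CFR to CIF, the seller additionally bears: insurance.
CIF price = 16182.44 + 431.90 = 16614.34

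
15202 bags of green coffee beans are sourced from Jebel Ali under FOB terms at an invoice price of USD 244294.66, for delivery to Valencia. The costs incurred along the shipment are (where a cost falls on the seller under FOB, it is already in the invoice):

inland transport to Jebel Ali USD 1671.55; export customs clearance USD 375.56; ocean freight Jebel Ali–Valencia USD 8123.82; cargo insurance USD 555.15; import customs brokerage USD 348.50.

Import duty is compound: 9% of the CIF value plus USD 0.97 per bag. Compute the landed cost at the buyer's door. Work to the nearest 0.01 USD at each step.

Total landed cost: USD 290835.70

FOB: the seller bears costs until goods are on board at the origin port; the buyer bears freight, insurance and all costs thereafter.
Already in the invoice (seller's account under FOB): inland to port, export clearance — exclude.
CIF value = FOB price + freight + insurance = 244294.66 + 8123.82 + 555.15 = 252973.63
Ad valorem component: 252973.63 × 9% = 22767.63
Specific component: 15202 × 0.97 = 14745.94
Import duty = 22767.63 + 14745.94 = 37513.57
Buyer bears: freight 8123.82 + insurance 555.15 + brokerage 348.50 + duty 37513.57 = 46541.04
Landed cost = invoice 244294.66 + 46541.04 = 290835.70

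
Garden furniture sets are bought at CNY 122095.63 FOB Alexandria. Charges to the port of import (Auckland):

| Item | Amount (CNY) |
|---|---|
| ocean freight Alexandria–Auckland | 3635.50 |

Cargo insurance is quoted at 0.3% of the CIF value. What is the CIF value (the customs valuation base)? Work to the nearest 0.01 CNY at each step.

CIF value: CNY 126109.46

Let C be the CIF value. C = FOB price + freight + 0.3% × C
C − 0.3% × C = 122095.63 + 3635.50
0.997 × C = 125731.13
C = 125731.13 / 0.997 = 126109.46
Insurance premium = 0.3% × 126109.46 = 378.33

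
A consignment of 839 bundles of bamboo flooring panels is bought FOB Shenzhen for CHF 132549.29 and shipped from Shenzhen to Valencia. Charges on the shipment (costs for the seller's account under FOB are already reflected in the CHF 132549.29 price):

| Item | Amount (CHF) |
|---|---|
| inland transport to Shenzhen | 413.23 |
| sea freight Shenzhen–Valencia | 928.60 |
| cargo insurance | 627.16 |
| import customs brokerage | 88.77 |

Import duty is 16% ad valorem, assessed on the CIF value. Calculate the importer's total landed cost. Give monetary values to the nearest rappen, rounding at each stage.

Total landed cost: CHF 155650.63

FOB: the seller bears costs until goods are on board at the origin port; the buyer bears freight, insurance and all costs thereafter.
Already in the invoice (seller's account under FOB): inland to port — exclude.
CIF value = FOB price + freight + insurance = 132549.29 + 928.60 + 627.16 = 134105.05
Import duty = 134105.05 × 16% = 21456.81
Buyer bears: freight 928.60 + insurance 627.16 + brokerage 88.77 + duty 21456.81 = 23101.34
Landed cost = invoice 132549.29 + 23101.34 = 155650.63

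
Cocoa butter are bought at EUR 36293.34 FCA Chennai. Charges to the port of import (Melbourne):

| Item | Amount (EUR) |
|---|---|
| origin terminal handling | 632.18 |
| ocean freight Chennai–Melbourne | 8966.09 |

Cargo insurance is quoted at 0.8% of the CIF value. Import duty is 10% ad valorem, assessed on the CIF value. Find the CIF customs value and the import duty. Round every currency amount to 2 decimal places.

Let C be the CIF value. C = FCA price + pre-shipment costs + freight + 0.8% × C
C − 0.8% × C = 36293.34 + 632.18 + 8966.09
0.992 × C = 45891.61
C = 45891.61 / 0.992 = 46261.70
Insurance premium = 0.8% × 46261.70 = 370.09
Import duty = 46261.70 × 10% = 4626.17

CIF value: EUR 46261.70; import duty: EUR 4626.17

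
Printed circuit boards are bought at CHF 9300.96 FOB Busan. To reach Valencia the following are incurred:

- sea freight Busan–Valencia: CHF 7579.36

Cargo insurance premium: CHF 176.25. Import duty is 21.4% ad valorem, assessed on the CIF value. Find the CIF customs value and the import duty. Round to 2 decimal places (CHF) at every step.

CIF value: CHF 17056.57; import duty: CHF 3650.11

CIF = FOB price + freight + insurance
CIF = 9300.96 + 7579.36 + 176.25 = 17056.57
Import duty = 17056.57 × 21.4% = 3650.11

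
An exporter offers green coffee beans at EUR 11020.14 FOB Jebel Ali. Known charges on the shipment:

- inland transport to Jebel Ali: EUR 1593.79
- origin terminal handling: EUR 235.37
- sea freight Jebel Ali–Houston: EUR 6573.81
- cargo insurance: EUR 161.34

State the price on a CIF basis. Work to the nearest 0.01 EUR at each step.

Not relevant to the conversion: inland to port, origin terminal — on the seller under both FOB and CIF; already in the FOB price and stays in the CIF price.
From FOB to CIF, the seller additionally bears: freight, insurance.
CIF price = 11020.14 + 6573.81 + 161.34 = 17755.29

CIF price: EUR 17755.29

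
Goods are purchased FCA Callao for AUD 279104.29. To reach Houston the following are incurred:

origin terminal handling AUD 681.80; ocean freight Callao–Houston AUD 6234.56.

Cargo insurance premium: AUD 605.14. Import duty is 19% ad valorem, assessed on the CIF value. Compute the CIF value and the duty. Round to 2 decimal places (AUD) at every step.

CIF = FCA price + pre-shipment costs + freight + insurance
CIF = 279104.29 + 681.80 + 6234.56 + 605.14 = 286625.79
Import duty = 286625.79 × 19% = 54458.90

CIF value: AUD 286625.79; import duty: AUD 54458.90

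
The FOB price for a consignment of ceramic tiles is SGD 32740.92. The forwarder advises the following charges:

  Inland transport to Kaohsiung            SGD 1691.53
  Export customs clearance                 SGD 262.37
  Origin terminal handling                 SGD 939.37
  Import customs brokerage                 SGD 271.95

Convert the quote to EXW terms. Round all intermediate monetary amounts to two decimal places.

EXW price: SGD 29847.65

Not relevant to the conversion: brokerage — on the buyer under both terms; not part of either seller's price.
From FOB to EXW, the seller no longer bears: inland to port, export clearance, origin terminal.
EXW price = 32740.92 − 1691.53 − 262.37 − 939.37 = 29847.65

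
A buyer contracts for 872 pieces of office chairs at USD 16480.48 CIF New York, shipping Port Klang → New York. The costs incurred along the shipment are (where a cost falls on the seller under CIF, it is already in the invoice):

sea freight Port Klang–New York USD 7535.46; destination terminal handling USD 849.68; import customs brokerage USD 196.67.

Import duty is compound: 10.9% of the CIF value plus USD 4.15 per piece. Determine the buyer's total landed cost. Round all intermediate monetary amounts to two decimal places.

Total landed cost: USD 22942.00

CIF: the seller pays costs through ocean freight and marine insurance to the destination port.
Already in the invoice (seller's account under CIF): freight — exclude.
The CIF price already equals the CIF value: 16480.48
Ad valorem component: 16480.48 × 10.9% = 1796.37
Specific component: 872 × 4.15 = 3618.80
Import duty = 1796.37 + 3618.80 = 5415.17
Buyer bears: destination terminal 849.68 + brokerage 196.67 + duty 5415.17 = 6461.52
Landed cost = invoice 16480.48 + 6461.52 = 22942.00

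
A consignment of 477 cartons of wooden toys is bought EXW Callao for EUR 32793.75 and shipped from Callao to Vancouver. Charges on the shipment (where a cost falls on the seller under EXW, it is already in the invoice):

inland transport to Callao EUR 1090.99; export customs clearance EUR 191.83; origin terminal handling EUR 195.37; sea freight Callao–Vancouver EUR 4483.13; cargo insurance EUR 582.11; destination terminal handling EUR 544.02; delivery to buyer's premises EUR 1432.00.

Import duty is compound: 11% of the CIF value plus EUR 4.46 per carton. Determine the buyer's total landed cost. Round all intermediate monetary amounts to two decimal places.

Total landed cost: EUR 47767.71

EXW: the seller makes goods available at their premises; the buyer bears all onward costs.
CIF value = EXW price + inland to port + export clearance + origin terminal + freight + insurance = 32793.75 + 1090.99 + 191.83 + 195.37 + 4483.13 + 582.11 = 39337.18
Ad valorem component: 39337.18 × 11% = 4327.09
Specific component: 477 × 4.46 = 2127.42
Import duty = 4327.09 + 2127.42 = 6454.51
Buyer bears: inland to port 1090.99 + export clearance 191.83 + origin terminal 195.37 + freight 4483.13 + insurance 582.11 + destination terminal 544.02 + delivery 1432.00 + duty 6454.51 = 14973.96
Landed cost = invoice 32793.75 + 14973.96 = 47767.71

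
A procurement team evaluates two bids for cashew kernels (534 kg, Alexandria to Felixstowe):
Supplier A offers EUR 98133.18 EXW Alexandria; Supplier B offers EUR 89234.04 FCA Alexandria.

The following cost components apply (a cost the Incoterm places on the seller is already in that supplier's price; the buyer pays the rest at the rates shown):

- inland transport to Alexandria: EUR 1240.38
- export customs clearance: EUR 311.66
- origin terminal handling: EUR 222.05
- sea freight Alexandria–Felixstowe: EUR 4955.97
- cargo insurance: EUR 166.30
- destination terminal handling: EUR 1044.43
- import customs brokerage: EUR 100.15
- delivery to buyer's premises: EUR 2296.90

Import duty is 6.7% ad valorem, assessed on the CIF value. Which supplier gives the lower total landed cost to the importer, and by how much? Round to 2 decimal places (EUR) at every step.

Supplier B is cheaper by EUR 11151.41

Supplier A (EXW):
CIF value = EXW price + inland to port + export clearance + origin terminal + freight + insurance = 98133.18 + 1240.38 + 311.66 + 222.05 + 4955.97 + 166.30 = 105029.54
Import duty = 105029.54 × 6.7% = 7036.98
Buyer bears (A): 1240.38 + 311.66 + 222.05 + 4955.97 + 166.30 + 1044.43 + 100.15 + 2296.90 = 10337.84
Landed cost (A) = invoice 98133.18 + 10337.84 + duty 7036.98 = 115508.00
Supplier B (FCA):
CIF value = FCA price + origin terminal + freight + insurance = 89234.04 + 222.05 + 4955.97 + 166.30 = 94578.36
Import duty = 94578.36 × 6.7% = 6336.75
Buyer bears (B): 222.05 + 4955.97 + 166.30 + 1044.43 + 100.15 + 2296.90 = 8785.80
Landed cost (B) = invoice 89234.04 + 8785.80 + duty 6336.75 = 104356.59
Difference = |115508.00 − 104356.59| = 11151.41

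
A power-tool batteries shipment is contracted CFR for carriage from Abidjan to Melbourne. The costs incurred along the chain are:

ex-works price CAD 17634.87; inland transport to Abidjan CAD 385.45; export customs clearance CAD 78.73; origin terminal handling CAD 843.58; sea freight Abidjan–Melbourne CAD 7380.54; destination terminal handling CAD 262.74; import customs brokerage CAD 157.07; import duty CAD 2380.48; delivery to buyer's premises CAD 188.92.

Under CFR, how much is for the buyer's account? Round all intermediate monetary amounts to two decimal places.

CFR: the seller pays costs through ocean freight to the destination port, but not insurance.
Seller's account: goods 17634.87 + inland to port 385.45 + export clearance 78.73 + origin terminal 843.58 + freight 7380.54 = 26323.17
Buyer's account: destination terminal 262.74 + brokerage 157.07 + duty 2380.48 + delivery 188.92 = 2989.21

Buyer's account: CAD 2989.21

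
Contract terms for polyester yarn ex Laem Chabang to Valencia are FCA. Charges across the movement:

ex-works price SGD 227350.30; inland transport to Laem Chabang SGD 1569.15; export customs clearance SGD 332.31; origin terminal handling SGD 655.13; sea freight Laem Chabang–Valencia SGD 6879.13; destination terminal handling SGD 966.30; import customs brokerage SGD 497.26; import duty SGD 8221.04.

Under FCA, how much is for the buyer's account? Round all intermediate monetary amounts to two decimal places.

FCA: the seller delivers export-cleared goods to the carrier; the buyer bears costs from that point.
Seller's account: goods 227350.30 + inland to port 1569.15 + export clearance 332.31 = 229251.76
Buyer's account: origin terminal 655.13 + freight 6879.13 + destination terminal 966.30 + brokerage 497.26 + duty 8221.04 = 17218.86

Buyer's account: SGD 17218.86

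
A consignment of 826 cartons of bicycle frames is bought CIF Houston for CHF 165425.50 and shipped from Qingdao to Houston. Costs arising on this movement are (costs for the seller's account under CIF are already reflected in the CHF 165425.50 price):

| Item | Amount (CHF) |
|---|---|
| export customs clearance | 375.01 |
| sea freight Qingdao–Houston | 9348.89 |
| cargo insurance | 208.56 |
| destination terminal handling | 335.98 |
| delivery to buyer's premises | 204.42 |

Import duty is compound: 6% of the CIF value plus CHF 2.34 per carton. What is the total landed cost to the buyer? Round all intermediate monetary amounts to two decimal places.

CIF: the seller pays costs through ocean freight and marine insurance to the destination port.
Already in the invoice (seller's account under CIF): export clearance, freight, insurance — exclude.
The CIF price already equals the CIF value: 165425.50
Ad valorem component: 165425.50 × 6% = 9925.53
Specific component: 826 × 2.34 = 1932.84
Import duty = 9925.53 + 1932.84 = 11858.37
Buyer bears: destination terminal 335.98 + delivery 204.42 + duty 11858.37 = 12398.77
Landed cost = invoice 165425.50 + 12398.77 = 177824.27

Total landed cost: CHF 177824.27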